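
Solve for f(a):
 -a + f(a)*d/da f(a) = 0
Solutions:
 f(a) = -sqrt(C1 + a^2)
 f(a) = sqrt(C1 + a^2)


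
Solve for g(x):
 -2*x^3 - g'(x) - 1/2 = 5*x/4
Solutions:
 g(x) = C1 - x^4/2 - 5*x^2/8 - x/2


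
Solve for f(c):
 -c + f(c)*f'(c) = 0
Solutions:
 f(c) = -sqrt(C1 + c^2)
 f(c) = sqrt(C1 + c^2)


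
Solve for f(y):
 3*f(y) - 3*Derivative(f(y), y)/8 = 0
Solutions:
 f(y) = C1*exp(8*y)


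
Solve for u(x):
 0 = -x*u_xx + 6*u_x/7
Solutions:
 u(x) = C1 + C2*x^(13/7)


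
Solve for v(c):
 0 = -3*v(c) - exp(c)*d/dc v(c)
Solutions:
 v(c) = C1*exp(3*exp(-c))


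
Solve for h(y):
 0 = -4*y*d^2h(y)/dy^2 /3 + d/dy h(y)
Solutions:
 h(y) = C1 + C2*y^(7/4)


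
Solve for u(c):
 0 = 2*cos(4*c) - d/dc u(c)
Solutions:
 u(c) = C1 + sin(4*c)/2


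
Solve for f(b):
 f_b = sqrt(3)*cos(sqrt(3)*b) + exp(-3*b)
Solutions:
 f(b) = C1 + sin(sqrt(3)*b) - exp(-3*b)/3


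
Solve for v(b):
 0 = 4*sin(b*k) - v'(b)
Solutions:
 v(b) = C1 - 4*cos(b*k)/k


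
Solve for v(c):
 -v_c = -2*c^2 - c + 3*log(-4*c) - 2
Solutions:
 v(c) = C1 + 2*c^3/3 + c^2/2 - 3*c*log(-c) + c*(5 - 6*log(2))


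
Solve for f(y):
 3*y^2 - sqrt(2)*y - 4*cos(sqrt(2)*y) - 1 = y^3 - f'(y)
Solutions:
 f(y) = C1 + y^4/4 - y^3 + sqrt(2)*y^2/2 + y + 2*sqrt(2)*sin(sqrt(2)*y)


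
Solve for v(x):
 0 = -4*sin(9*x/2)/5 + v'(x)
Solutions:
 v(x) = C1 - 8*cos(9*x/2)/45


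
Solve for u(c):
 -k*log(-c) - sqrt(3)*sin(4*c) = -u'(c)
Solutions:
 u(c) = C1 + c*k*(log(-c) - 1) - sqrt(3)*cos(4*c)/4


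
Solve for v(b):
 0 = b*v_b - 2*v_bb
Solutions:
 v(b) = C1 + C2*erfi(b/2)


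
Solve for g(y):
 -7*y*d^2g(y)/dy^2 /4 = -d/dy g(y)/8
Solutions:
 g(y) = C1 + C2*y^(15/14)


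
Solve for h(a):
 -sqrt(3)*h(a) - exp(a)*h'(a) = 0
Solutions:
 h(a) = C1*exp(sqrt(3)*exp(-a))


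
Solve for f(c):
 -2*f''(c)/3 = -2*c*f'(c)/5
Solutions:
 f(c) = C1 + C2*erfi(sqrt(30)*c/10)


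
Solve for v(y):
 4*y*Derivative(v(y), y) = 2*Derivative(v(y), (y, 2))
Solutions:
 v(y) = C1 + C2*erfi(y)


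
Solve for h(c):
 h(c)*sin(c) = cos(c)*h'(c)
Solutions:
 h(c) = C1/cos(c)


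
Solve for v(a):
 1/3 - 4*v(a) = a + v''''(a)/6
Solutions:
 v(a) = -a/4 + (C1*sin(6^(1/4)*a) + C2*cos(6^(1/4)*a))*exp(-6^(1/4)*a) + (C3*sin(6^(1/4)*a) + C4*cos(6^(1/4)*a))*exp(6^(1/4)*a) + 1/12


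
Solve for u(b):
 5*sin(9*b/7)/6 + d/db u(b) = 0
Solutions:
 u(b) = C1 + 35*cos(9*b/7)/54


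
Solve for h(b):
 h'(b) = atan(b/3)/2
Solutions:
 h(b) = C1 + b*atan(b/3)/2 - 3*log(b^2 + 9)/4


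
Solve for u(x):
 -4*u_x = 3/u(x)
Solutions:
 u(x) = -sqrt(C1 - 6*x)/2
 u(x) = sqrt(C1 - 6*x)/2


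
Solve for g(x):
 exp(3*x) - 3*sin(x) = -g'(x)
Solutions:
 g(x) = C1 - exp(3*x)/3 - 3*cos(x)


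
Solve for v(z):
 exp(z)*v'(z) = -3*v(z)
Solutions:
 v(z) = C1*exp(3*exp(-z))


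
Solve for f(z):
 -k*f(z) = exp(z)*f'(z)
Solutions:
 f(z) = C1*exp(k*exp(-z))


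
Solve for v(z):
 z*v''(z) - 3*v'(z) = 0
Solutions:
 v(z) = C1 + C2*z^4


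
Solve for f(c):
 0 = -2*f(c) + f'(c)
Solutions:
 f(c) = C1*exp(2*c)


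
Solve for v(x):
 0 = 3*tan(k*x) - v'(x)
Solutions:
 v(x) = C1 + 3*Piecewise((-log(cos(k*x))/k, Ne(k, 0)), (0, True))


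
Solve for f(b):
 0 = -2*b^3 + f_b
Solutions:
 f(b) = C1 + b^4/2


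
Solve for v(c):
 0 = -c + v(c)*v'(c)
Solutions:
 v(c) = -sqrt(C1 + c^2)
 v(c) = sqrt(C1 + c^2)


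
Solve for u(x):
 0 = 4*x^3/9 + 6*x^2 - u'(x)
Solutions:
 u(x) = C1 + x^4/9 + 2*x^3


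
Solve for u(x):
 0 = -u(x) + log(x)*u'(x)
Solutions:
 u(x) = C1*exp(li(x))


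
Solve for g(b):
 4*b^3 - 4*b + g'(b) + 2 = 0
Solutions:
 g(b) = C1 - b^4 + 2*b^2 - 2*b


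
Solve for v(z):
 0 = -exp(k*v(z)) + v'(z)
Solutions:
 v(z) = Piecewise((log(-1/(C1*k + k*z))/k, Ne(k, 0)), (nan, True))
 v(z) = Piecewise((C1 + z, Eq(k, 0)), (nan, True))


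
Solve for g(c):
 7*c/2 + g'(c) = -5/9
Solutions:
 g(c) = C1 - 7*c^2/4 - 5*c/9


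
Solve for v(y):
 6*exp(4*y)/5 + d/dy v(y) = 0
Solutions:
 v(y) = C1 - 3*exp(4*y)/10


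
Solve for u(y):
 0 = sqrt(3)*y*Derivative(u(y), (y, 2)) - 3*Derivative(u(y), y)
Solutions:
 u(y) = C1 + C2*y^(1 + sqrt(3))


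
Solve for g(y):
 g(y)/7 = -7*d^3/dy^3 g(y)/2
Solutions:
 g(y) = C3*exp(-14^(1/3)*y/7) + (C1*sin(14^(1/3)*sqrt(3)*y/14) + C2*cos(14^(1/3)*sqrt(3)*y/14))*exp(14^(1/3)*y/14)


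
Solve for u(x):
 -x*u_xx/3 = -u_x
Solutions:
 u(x) = C1 + C2*x^4


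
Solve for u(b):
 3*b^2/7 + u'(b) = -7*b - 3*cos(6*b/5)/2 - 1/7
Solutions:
 u(b) = C1 - b^3/7 - 7*b^2/2 - b/7 - 5*sin(3*b/5)*cos(3*b/5)/2


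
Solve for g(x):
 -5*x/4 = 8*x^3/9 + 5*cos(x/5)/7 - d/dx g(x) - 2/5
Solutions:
 g(x) = C1 + 2*x^4/9 + 5*x^2/8 - 2*x/5 + 25*sin(x/5)/7


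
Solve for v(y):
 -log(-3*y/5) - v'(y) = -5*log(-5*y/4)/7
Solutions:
 v(y) = C1 - 2*y*log(-y)/7 + y*(-log(12) + 2/7 + 4*log(2)/7 + 12*log(5)/7)


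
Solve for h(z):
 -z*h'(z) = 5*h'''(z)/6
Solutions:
 h(z) = C1 + Integral(C2*airyai(-5^(2/3)*6^(1/3)*z/5) + C3*airybi(-5^(2/3)*6^(1/3)*z/5), z)


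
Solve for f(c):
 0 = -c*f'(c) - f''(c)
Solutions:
 f(c) = C1 + C2*erf(sqrt(2)*c/2)


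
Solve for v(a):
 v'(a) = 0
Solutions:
 v(a) = C1


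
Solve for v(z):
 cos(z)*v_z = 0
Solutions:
 v(z) = C1


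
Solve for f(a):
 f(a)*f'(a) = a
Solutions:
 f(a) = -sqrt(C1 + a^2)
 f(a) = sqrt(C1 + a^2)


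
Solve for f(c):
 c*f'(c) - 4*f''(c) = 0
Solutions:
 f(c) = C1 + C2*erfi(sqrt(2)*c/4)


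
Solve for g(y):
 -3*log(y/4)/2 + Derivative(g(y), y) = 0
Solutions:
 g(y) = C1 + 3*y*log(y)/2 - 3*y*log(2) - 3*y/2


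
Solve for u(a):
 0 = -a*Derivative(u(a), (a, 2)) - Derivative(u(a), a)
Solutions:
 u(a) = C1 + C2*log(a)


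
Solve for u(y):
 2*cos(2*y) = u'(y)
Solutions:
 u(y) = C1 + sin(2*y)


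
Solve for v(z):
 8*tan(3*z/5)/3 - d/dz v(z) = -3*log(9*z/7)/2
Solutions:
 v(z) = C1 + 3*z*log(z)/2 - 3*z*log(7)/2 - 3*z/2 + 3*z*log(3) - 40*log(cos(3*z/5))/9


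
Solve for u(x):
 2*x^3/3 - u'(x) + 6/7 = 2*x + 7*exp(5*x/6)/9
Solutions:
 u(x) = C1 + x^4/6 - x^2 + 6*x/7 - 14*exp(5*x/6)/15


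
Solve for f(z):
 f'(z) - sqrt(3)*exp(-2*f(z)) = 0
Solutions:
 f(z) = log(-sqrt(C1 + 2*sqrt(3)*z))
 f(z) = log(C1 + 2*sqrt(3)*z)/2


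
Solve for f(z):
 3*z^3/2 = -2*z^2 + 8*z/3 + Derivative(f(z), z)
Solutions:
 f(z) = C1 + 3*z^4/8 + 2*z^3/3 - 4*z^2/3


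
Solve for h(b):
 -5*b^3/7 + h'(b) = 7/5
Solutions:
 h(b) = C1 + 5*b^4/28 + 7*b/5


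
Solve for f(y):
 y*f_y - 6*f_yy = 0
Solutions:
 f(y) = C1 + C2*erfi(sqrt(3)*y/6)


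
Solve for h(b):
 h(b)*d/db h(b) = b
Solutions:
 h(b) = -sqrt(C1 + b^2)
 h(b) = sqrt(C1 + b^2)


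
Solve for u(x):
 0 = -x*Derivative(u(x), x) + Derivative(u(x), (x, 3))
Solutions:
 u(x) = C1 + Integral(C2*airyai(x) + C3*airybi(x), x)


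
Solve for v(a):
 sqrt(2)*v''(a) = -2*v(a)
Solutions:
 v(a) = C1*sin(2^(1/4)*a) + C2*cos(2^(1/4)*a)


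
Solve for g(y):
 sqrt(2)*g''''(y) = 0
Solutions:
 g(y) = C1 + C2*y + C3*y^2 + C4*y^3


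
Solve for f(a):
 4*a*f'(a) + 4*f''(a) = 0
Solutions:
 f(a) = C1 + C2*erf(sqrt(2)*a/2)


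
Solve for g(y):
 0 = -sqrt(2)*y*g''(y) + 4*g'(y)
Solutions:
 g(y) = C1 + C2*y^(1 + 2*sqrt(2))


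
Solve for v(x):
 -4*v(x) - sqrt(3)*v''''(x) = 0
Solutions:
 v(x) = (C1*sin(3^(7/8)*x/3) + C2*cos(3^(7/8)*x/3))*exp(-3^(7/8)*x/3) + (C3*sin(3^(7/8)*x/3) + C4*cos(3^(7/8)*x/3))*exp(3^(7/8)*x/3)


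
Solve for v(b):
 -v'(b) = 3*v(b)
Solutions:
 v(b) = C1*exp(-3*b)


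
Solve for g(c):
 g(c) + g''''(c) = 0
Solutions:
 g(c) = (C1*sin(sqrt(2)*c/2) + C2*cos(sqrt(2)*c/2))*exp(-sqrt(2)*c/2) + (C3*sin(sqrt(2)*c/2) + C4*cos(sqrt(2)*c/2))*exp(sqrt(2)*c/2)


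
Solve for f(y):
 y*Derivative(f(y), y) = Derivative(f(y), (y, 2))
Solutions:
 f(y) = C1 + C2*erfi(sqrt(2)*y/2)


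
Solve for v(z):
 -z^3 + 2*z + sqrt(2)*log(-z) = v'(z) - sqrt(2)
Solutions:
 v(z) = C1 - z^4/4 + z^2 + sqrt(2)*z*log(-z)


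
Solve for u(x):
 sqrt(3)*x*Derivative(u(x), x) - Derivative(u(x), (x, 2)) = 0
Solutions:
 u(x) = C1 + C2*erfi(sqrt(2)*3^(1/4)*x/2)


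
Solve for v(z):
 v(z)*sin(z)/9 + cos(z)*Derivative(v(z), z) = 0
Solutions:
 v(z) = C1*cos(z)^(1/9)


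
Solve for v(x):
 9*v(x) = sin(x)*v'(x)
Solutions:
 v(x) = C1*sqrt(cos(x) - 1)*(cos(x)^4 - 4*cos(x)^3 + 6*cos(x)^2 - 4*cos(x) + 1)/(sqrt(cos(x) + 1)*(cos(x)^4 + 4*cos(x)^3 + 6*cos(x)^2 + 4*cos(x) + 1))


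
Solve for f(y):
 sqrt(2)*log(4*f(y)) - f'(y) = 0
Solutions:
 -sqrt(2)*Integral(1/(log(_y) + 2*log(2)), (_y, f(y)))/2 = C1 - y


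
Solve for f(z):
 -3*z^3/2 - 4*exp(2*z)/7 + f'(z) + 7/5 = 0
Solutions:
 f(z) = C1 + 3*z^4/8 - 7*z/5 + 2*exp(2*z)/7


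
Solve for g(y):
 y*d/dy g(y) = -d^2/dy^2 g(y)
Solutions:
 g(y) = C1 + C2*erf(sqrt(2)*y/2)


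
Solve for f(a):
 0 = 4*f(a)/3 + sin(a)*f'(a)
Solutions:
 f(a) = C1*(cos(a) + 1)^(2/3)/(cos(a) - 1)^(2/3)


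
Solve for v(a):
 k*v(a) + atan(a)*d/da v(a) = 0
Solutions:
 v(a) = C1*exp(-k*Integral(1/atan(a), a))


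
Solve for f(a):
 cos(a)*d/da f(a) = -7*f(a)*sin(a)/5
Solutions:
 f(a) = C1*cos(a)^(7/5)


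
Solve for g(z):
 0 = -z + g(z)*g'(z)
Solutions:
 g(z) = -sqrt(C1 + z^2)
 g(z) = sqrt(C1 + z^2)


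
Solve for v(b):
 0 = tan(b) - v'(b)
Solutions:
 v(b) = C1 - log(cos(b))


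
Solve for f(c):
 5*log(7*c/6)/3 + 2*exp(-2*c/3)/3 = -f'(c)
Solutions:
 f(c) = C1 - 5*c*log(c)/3 + 5*c*(-log(7) + 1 + log(6))/3 + exp(-2*c/3)


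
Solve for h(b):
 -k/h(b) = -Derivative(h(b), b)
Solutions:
 h(b) = -sqrt(C1 + 2*b*k)
 h(b) = sqrt(C1 + 2*b*k)


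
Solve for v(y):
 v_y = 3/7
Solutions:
 v(y) = C1 + 3*y/7


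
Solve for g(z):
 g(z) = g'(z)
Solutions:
 g(z) = C1*exp(z)


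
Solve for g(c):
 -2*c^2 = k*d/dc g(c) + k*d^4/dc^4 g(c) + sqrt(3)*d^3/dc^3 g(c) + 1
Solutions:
 g(c) = C1 + C2*exp(-c*(3^(1/3)*(sqrt((9 + 2*sqrt(3)/k^3)^2 - 12/k^6)/2 + 9/2 + sqrt(3)/k^3)^(1/3) + sqrt(3)/k + 3^(2/3)/(k^2*(sqrt((9 + 2*sqrt(3)/k^3)^2 - 12/k^6)/2 + 9/2 + sqrt(3)/k^3)^(1/3)))/3) + C3*exp(c*(3^(1/3)*(sqrt((9 + 2*sqrt(3)/k^3)^2 - 12/k^6)/2 + 9/2 + sqrt(3)/k^3)^(1/3)/6 - 3^(5/6)*I*(sqrt((9 + 2*sqrt(3)/k^3)^2 - 12/k^6)/2 + 9/2 + sqrt(3)/k^3)^(1/3)/6 - sqrt(3)/(3*k) - 2/(k^2*(-3^(1/3) + 3^(5/6)*I)*(sqrt((9 + 2*sqrt(3)/k^3)^2 - 12/k^6)/2 + 9/2 + sqrt(3)/k^3)^(1/3)))) + C4*exp(c*(3^(1/3)*(sqrt((9 + 2*sqrt(3)/k^3)^2 - 12/k^6)/2 + 9/2 + sqrt(3)/k^3)^(1/3)/6 + 3^(5/6)*I*(sqrt((9 + 2*sqrt(3)/k^3)^2 - 12/k^6)/2 + 9/2 + sqrt(3)/k^3)^(1/3)/6 - sqrt(3)/(3*k) + 2/(k^2*(3^(1/3) + 3^(5/6)*I)*(sqrt((9 + 2*sqrt(3)/k^3)^2 - 12/k^6)/2 + 9/2 + sqrt(3)/k^3)^(1/3)))) - 2*c^3/(3*k) - c/k + 4*sqrt(3)*c/k^2


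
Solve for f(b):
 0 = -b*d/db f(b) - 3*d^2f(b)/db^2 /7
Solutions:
 f(b) = C1 + C2*erf(sqrt(42)*b/6)


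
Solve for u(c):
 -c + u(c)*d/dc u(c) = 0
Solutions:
 u(c) = -sqrt(C1 + c^2)
 u(c) = sqrt(C1 + c^2)


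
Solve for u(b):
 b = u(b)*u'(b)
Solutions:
 u(b) = -sqrt(C1 + b^2)
 u(b) = sqrt(C1 + b^2)


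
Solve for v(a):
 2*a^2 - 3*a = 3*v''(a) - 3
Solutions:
 v(a) = C1 + C2*a + a^4/18 - a^3/6 + a^2/2


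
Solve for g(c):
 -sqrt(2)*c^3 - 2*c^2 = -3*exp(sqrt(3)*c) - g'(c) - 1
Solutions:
 g(c) = C1 + sqrt(2)*c^4/4 + 2*c^3/3 - c - sqrt(3)*exp(sqrt(3)*c)


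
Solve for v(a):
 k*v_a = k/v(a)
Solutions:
 v(a) = -sqrt(C1 + 2*a)
 v(a) = sqrt(C1 + 2*a)


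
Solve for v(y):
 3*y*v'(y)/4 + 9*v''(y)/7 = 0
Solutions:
 v(y) = C1 + C2*erf(sqrt(42)*y/12)


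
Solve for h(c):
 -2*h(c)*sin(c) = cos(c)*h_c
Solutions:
 h(c) = C1*cos(c)^2


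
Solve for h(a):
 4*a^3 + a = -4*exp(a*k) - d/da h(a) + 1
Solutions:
 h(a) = C1 - a^4 - a^2/2 + a - 4*exp(a*k)/k


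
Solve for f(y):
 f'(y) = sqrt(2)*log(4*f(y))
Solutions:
 -sqrt(2)*Integral(1/(log(_y) + 2*log(2)), (_y, f(y)))/2 = C1 - y


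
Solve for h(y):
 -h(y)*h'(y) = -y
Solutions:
 h(y) = -sqrt(C1 + y^2)
 h(y) = sqrt(C1 + y^2)


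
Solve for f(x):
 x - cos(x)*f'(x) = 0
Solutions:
 f(x) = C1 + Integral(x/cos(x), x)


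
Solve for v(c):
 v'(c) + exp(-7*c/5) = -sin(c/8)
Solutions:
 v(c) = C1 + 8*cos(c/8) + 5*exp(-7*c/5)/7


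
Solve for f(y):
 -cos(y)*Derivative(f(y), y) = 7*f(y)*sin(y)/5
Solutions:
 f(y) = C1*cos(y)^(7/5)


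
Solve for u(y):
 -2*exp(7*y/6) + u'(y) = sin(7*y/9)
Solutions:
 u(y) = C1 + 12*exp(7*y/6)/7 - 9*cos(7*y/9)/7


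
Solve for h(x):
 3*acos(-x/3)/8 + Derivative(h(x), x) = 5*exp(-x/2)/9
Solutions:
 h(x) = C1 - 3*x*acos(-x/3)/8 - 3*sqrt(9 - x^2)/8 - 10*exp(-x/2)/9


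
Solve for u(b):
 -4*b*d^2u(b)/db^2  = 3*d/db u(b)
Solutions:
 u(b) = C1 + C2*b^(1/4)


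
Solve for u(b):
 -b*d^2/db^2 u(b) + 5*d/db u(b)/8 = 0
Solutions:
 u(b) = C1 + C2*b^(13/8)


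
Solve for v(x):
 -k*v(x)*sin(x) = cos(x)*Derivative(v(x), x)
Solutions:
 v(x) = C1*exp(k*log(cos(x)))


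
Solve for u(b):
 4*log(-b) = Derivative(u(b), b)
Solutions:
 u(b) = C1 + 4*b*log(-b) - 4*b


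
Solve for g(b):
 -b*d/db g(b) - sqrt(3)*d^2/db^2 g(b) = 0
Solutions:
 g(b) = C1 + C2*erf(sqrt(2)*3^(3/4)*b/6)


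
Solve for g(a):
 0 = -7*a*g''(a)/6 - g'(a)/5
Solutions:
 g(a) = C1 + C2*a^(29/35)


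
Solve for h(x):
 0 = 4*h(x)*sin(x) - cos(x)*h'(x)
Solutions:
 h(x) = C1/cos(x)^4


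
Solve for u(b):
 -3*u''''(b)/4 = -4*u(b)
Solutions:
 u(b) = C1*exp(-2*3^(3/4)*b/3) + C2*exp(2*3^(3/4)*b/3) + C3*sin(2*3^(3/4)*b/3) + C4*cos(2*3^(3/4)*b/3)


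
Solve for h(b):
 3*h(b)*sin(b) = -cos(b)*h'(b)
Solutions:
 h(b) = C1*cos(b)^3


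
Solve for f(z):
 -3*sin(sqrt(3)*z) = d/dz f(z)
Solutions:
 f(z) = C1 + sqrt(3)*cos(sqrt(3)*z)


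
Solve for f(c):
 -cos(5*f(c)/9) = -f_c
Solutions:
 -c - 9*log(sin(5*f(c)/9) - 1)/10 + 9*log(sin(5*f(c)/9) + 1)/10 = C1


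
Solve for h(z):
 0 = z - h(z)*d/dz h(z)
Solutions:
 h(z) = -sqrt(C1 + z^2)
 h(z) = sqrt(C1 + z^2)


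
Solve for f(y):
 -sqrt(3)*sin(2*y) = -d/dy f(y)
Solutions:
 f(y) = C1 - sqrt(3)*cos(2*y)/2


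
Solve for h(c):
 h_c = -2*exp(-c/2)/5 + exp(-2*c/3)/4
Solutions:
 h(c) = C1 + 4*exp(-c/2)/5 - 3*exp(-2*c/3)/8


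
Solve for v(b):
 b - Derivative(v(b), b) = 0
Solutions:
 v(b) = C1 + b^2/2


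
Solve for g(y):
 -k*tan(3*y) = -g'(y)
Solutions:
 g(y) = C1 - k*log(cos(3*y))/3


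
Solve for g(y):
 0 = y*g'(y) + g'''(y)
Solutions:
 g(y) = C1 + Integral(C2*airyai(-y) + C3*airybi(-y), y)


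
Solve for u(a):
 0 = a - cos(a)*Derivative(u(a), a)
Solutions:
 u(a) = C1 + Integral(a/cos(a), a)


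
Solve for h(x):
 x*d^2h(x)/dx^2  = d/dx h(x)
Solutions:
 h(x) = C1 + C2*x^2


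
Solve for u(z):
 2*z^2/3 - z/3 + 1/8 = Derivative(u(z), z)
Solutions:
 u(z) = C1 + 2*z^3/9 - z^2/6 + z/8


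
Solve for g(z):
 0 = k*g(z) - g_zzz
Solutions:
 g(z) = C1*exp(k^(1/3)*z) + C2*exp(k^(1/3)*z*(-1 + sqrt(3)*I)/2) + C3*exp(-k^(1/3)*z*(1 + sqrt(3)*I)/2)


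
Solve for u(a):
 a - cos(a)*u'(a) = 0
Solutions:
 u(a) = C1 + Integral(a/cos(a), a)


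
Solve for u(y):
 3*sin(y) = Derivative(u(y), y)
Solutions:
 u(y) = C1 - 3*cos(y)


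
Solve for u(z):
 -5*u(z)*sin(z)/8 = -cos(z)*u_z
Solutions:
 u(z) = C1/cos(z)^(5/8)


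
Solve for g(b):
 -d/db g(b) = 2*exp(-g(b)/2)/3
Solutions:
 g(b) = 2*log(C1 - b/3)


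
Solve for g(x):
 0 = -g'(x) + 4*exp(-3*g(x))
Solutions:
 g(x) = log(C1 + 12*x)/3
 g(x) = log((-3^(1/3) - 3^(5/6)*I)*(C1 + 4*x)^(1/3)/2)
 g(x) = log((-3^(1/3) + 3^(5/6)*I)*(C1 + 4*x)^(1/3)/2)


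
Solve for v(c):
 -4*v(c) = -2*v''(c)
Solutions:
 v(c) = C1*exp(-sqrt(2)*c) + C2*exp(sqrt(2)*c)


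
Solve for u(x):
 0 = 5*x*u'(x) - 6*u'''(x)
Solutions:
 u(x) = C1 + Integral(C2*airyai(5^(1/3)*6^(2/3)*x/6) + C3*airybi(5^(1/3)*6^(2/3)*x/6), x)


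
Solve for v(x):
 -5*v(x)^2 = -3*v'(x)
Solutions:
 v(x) = -3/(C1 + 5*x)


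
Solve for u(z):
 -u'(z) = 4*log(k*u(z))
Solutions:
 li(k*u(z))/k = C1 - 4*z


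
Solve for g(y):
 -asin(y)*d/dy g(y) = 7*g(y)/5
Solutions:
 g(y) = C1*exp(-7*Integral(1/asin(y), y)/5)


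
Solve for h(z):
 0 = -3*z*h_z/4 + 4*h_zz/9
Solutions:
 h(z) = C1 + C2*erfi(3*sqrt(6)*z/8)


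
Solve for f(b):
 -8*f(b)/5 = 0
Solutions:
 f(b) = 0


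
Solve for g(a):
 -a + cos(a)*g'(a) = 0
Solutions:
 g(a) = C1 + Integral(a/cos(a), a)


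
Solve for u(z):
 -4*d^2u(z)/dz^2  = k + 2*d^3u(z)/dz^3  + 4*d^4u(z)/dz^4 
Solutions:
 u(z) = C1 + C2*z - k*z^2/8 + (C3*sin(sqrt(15)*z/4) + C4*cos(sqrt(15)*z/4))*exp(-z/4)


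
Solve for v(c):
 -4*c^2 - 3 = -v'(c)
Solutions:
 v(c) = C1 + 4*c^3/3 + 3*c


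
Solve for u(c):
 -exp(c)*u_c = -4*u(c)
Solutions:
 u(c) = C1*exp(-4*exp(-c))


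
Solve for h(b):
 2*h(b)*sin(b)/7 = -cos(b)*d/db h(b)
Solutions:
 h(b) = C1*cos(b)^(2/7)


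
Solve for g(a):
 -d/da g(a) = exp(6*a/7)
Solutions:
 g(a) = C1 - 7*exp(6*a/7)/6


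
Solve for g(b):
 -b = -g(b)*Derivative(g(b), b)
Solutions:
 g(b) = -sqrt(C1 + b^2)
 g(b) = sqrt(C1 + b^2)


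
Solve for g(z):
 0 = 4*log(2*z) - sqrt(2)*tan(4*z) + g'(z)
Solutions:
 g(z) = C1 - 4*z*log(z) - 4*z*log(2) + 4*z - sqrt(2)*log(cos(4*z))/4


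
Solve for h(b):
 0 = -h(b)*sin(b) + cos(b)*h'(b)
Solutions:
 h(b) = C1/cos(b)


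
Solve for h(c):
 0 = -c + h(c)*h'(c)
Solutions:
 h(c) = -sqrt(C1 + c^2)
 h(c) = sqrt(C1 + c^2)


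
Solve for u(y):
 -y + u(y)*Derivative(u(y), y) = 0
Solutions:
 u(y) = -sqrt(C1 + y^2)
 u(y) = sqrt(C1 + y^2)


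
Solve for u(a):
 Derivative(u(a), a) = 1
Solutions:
 u(a) = C1 + a


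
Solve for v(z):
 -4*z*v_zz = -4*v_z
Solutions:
 v(z) = C1 + C2*z^2


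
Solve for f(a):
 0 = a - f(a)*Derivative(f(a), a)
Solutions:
 f(a) = -sqrt(C1 + a^2)
 f(a) = sqrt(C1 + a^2)


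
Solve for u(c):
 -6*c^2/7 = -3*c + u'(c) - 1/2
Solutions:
 u(c) = C1 - 2*c^3/7 + 3*c^2/2 + c/2


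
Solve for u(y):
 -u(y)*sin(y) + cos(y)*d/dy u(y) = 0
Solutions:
 u(y) = C1/cos(y)


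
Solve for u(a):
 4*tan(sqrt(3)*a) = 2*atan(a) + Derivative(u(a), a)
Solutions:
 u(a) = C1 - 2*a*atan(a) + log(a^2 + 1) - 4*sqrt(3)*log(cos(sqrt(3)*a))/3


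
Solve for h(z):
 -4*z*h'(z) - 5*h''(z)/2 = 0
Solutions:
 h(z) = C1 + C2*erf(2*sqrt(5)*z/5)


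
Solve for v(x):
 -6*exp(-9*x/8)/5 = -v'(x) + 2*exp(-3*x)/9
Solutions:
 v(x) = C1 - 2*exp(-3*x)/27 - 16*exp(-9*x/8)/15


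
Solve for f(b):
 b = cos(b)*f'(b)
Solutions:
 f(b) = C1 + Integral(b/cos(b), b)


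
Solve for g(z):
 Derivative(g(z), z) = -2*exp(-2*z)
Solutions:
 g(z) = C1 + exp(-2*z)


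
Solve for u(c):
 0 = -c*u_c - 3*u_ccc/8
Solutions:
 u(c) = C1 + Integral(C2*airyai(-2*3^(2/3)*c/3) + C3*airybi(-2*3^(2/3)*c/3), c)


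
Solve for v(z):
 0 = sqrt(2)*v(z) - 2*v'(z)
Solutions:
 v(z) = C1*exp(sqrt(2)*z/2)


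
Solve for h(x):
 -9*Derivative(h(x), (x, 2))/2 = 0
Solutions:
 h(x) = C1 + C2*x


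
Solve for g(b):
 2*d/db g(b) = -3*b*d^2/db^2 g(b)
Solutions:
 g(b) = C1 + C2*b^(1/3)


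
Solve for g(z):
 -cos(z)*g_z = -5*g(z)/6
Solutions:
 g(z) = C1*(sin(z) + 1)^(5/12)/(sin(z) - 1)^(5/12)


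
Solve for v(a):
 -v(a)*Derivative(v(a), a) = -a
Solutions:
 v(a) = -sqrt(C1 + a^2)
 v(a) = sqrt(C1 + a^2)


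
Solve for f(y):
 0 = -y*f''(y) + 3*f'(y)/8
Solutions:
 f(y) = C1 + C2*y^(11/8)


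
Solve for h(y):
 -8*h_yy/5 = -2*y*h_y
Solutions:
 h(y) = C1 + C2*erfi(sqrt(10)*y/4)


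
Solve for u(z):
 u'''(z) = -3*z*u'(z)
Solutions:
 u(z) = C1 + Integral(C2*airyai(-3^(1/3)*z) + C3*airybi(-3^(1/3)*z), z)


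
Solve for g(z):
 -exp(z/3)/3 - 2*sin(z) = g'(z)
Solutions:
 g(z) = C1 - exp(z)^(1/3) + 2*cos(z)


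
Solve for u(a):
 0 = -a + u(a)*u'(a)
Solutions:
 u(a) = -sqrt(C1 + a^2)
 u(a) = sqrt(C1 + a^2)


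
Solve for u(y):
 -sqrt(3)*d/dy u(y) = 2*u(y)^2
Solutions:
 u(y) = 3/(C1 + 2*sqrt(3)*y)


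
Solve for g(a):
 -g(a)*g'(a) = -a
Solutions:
 g(a) = -sqrt(C1 + a^2)
 g(a) = sqrt(C1 + a^2)


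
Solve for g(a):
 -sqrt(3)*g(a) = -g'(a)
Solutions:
 g(a) = C1*exp(sqrt(3)*a)


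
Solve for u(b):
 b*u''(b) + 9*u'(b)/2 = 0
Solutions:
 u(b) = C1 + C2/b^(7/2)


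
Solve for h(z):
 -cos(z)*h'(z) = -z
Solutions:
 h(z) = C1 + Integral(z/cos(z), z)


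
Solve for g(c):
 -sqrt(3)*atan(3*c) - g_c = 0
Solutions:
 g(c) = C1 - sqrt(3)*(c*atan(3*c) - log(9*c^2 + 1)/6)


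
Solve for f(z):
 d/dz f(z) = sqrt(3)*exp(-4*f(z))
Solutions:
 f(z) = log(-I*(C1 + 4*sqrt(3)*z)^(1/4))
 f(z) = log(I*(C1 + 4*sqrt(3)*z)^(1/4))
 f(z) = log(-(C1 + 4*sqrt(3)*z)^(1/4))
 f(z) = log(C1 + 4*sqrt(3)*z)/4


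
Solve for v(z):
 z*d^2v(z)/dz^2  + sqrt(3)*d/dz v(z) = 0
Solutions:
 v(z) = C1 + C2*z^(1 - sqrt(3))


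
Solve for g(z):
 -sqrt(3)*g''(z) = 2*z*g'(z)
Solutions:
 g(z) = C1 + C2*erf(3^(3/4)*z/3)


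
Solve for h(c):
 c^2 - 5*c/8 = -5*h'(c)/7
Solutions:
 h(c) = C1 - 7*c^3/15 + 7*c^2/16


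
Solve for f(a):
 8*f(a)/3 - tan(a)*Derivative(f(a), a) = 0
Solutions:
 f(a) = C1*sin(a)^(8/3)


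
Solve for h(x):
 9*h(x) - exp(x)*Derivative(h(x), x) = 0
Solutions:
 h(x) = C1*exp(-9*exp(-x))


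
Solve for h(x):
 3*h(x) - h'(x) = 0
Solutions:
 h(x) = C1*exp(3*x)


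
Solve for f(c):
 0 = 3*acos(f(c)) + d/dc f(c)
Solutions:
 Integral(1/acos(_y), (_y, f(c))) = C1 - 3*c


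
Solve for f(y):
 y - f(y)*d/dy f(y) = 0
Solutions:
 f(y) = -sqrt(C1 + y^2)
 f(y) = sqrt(C1 + y^2)


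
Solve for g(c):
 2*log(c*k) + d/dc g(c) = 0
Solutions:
 g(c) = C1 - 2*c*log(c*k) + 2*c


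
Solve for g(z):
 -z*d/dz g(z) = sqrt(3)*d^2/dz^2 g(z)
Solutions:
 g(z) = C1 + C2*erf(sqrt(2)*3^(3/4)*z/6)


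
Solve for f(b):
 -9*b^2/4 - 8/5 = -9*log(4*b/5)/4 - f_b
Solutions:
 f(b) = C1 + 3*b^3/4 - 9*b*log(b)/4 - 9*b*log(2)/2 + 9*b*log(5)/4 + 77*b/20


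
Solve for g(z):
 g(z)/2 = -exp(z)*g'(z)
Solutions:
 g(z) = C1*exp(exp(-z)/2)


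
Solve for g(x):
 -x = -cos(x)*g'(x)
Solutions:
 g(x) = C1 + Integral(x/cos(x), x)


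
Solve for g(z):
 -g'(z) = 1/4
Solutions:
 g(z) = C1 - z/4


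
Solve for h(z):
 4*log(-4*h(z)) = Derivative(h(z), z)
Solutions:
 -Integral(1/(log(-_y) + 2*log(2)), (_y, h(z)))/4 = C1 - z


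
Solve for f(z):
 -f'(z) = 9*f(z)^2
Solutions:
 f(z) = 1/(C1 + 9*z)


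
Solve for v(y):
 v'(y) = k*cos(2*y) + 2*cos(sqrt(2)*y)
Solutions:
 v(y) = C1 + k*sin(2*y)/2 + sqrt(2)*sin(sqrt(2)*y)


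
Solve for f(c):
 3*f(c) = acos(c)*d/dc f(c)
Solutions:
 f(c) = C1*exp(3*Integral(1/acos(c), c))


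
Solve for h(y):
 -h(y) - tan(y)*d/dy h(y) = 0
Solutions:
 h(y) = C1/sin(y)


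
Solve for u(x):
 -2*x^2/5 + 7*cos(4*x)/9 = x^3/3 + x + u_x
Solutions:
 u(x) = C1 - x^4/12 - 2*x^3/15 - x^2/2 + 7*sin(4*x)/36


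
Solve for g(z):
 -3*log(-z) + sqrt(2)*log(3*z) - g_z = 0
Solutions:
 g(z) = C1 - z*(3 - sqrt(2))*log(z) + z*(-sqrt(2) + sqrt(2)*log(3) + 3 - 3*I*pi)


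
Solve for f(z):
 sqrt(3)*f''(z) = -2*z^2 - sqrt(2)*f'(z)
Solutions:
 f(z) = C1 + C2*exp(-sqrt(6)*z/3) - sqrt(2)*z^3/3 + sqrt(3)*z^2 - 3*sqrt(2)*z


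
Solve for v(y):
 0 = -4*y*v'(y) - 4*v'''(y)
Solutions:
 v(y) = C1 + Integral(C2*airyai(-y) + C3*airybi(-y), y)


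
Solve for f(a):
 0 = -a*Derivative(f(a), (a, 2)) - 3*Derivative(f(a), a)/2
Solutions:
 f(a) = C1 + C2/sqrt(a)


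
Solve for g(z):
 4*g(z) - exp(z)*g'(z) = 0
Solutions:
 g(z) = C1*exp(-4*exp(-z))


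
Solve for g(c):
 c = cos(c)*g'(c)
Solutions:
 g(c) = C1 + Integral(c/cos(c), c)


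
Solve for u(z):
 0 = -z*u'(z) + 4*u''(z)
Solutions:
 u(z) = C1 + C2*erfi(sqrt(2)*z/4)


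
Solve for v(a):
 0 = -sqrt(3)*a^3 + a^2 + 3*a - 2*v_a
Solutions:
 v(a) = C1 - sqrt(3)*a^4/8 + a^3/6 + 3*a^2/4


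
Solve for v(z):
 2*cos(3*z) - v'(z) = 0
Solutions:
 v(z) = C1 + 2*sin(3*z)/3


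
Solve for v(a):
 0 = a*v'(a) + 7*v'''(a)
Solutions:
 v(a) = C1 + Integral(C2*airyai(-7^(2/3)*a/7) + C3*airybi(-7^(2/3)*a/7), a)


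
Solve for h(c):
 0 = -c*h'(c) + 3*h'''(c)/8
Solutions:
 h(c) = C1 + Integral(C2*airyai(2*3^(2/3)*c/3) + C3*airybi(2*3^(2/3)*c/3), c)


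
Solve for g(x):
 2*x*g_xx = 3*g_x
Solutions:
 g(x) = C1 + C2*x^(5/2)


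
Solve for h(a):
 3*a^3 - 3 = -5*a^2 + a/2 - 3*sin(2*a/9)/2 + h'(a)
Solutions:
 h(a) = C1 + 3*a^4/4 + 5*a^3/3 - a^2/4 - 3*a - 27*cos(2*a/9)/4


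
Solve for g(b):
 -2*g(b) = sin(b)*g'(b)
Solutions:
 g(b) = C1*(cos(b) + 1)/(cos(b) - 1)


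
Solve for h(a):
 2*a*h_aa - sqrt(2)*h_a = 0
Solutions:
 h(a) = C1 + C2*a^(sqrt(2)/2 + 1)


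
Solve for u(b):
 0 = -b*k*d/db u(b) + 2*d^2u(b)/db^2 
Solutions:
 u(b) = Piecewise((-sqrt(pi)*C1*erf(b*sqrt(-k)/2)/sqrt(-k) - C2, (k > 0) | (k < 0)), (-C1*b - C2, True))


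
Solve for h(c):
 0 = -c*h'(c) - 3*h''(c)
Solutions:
 h(c) = C1 + C2*erf(sqrt(6)*c/6)


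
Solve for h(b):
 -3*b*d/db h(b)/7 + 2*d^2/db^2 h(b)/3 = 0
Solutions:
 h(b) = C1 + C2*erfi(3*sqrt(7)*b/14)


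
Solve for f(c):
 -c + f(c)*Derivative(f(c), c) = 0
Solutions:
 f(c) = -sqrt(C1 + c^2)
 f(c) = sqrt(C1 + c^2)


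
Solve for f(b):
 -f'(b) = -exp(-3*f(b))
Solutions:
 f(b) = log(C1 + 3*b)/3
 f(b) = log((-3^(1/3) - 3^(5/6)*I)*(C1 + b)^(1/3)/2)
 f(b) = log((-3^(1/3) + 3^(5/6)*I)*(C1 + b)^(1/3)/2)


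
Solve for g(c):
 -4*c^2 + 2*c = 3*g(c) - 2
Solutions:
 g(c) = -4*c^2/3 + 2*c/3 + 2/3


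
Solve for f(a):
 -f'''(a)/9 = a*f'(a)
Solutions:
 f(a) = C1 + Integral(C2*airyai(-3^(2/3)*a) + C3*airybi(-3^(2/3)*a), a)


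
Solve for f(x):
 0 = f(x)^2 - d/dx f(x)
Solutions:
 f(x) = -1/(C1 + x)


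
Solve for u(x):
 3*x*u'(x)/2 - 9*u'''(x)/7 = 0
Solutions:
 u(x) = C1 + Integral(C2*airyai(6^(2/3)*7^(1/3)*x/6) + C3*airybi(6^(2/3)*7^(1/3)*x/6), x)


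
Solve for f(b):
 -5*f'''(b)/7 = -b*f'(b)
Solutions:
 f(b) = C1 + Integral(C2*airyai(5^(2/3)*7^(1/3)*b/5) + C3*airybi(5^(2/3)*7^(1/3)*b/5), b)


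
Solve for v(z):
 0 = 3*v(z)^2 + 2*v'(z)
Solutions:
 v(z) = 2/(C1 + 3*z)


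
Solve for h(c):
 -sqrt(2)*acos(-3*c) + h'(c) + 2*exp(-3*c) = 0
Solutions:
 h(c) = C1 + sqrt(2)*c*acos(-3*c) + sqrt(2)*sqrt(1 - 9*c^2)/3 + 2*exp(-3*c)/3


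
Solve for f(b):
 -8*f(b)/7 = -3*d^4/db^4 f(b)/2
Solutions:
 f(b) = C1*exp(-2*21^(3/4)*b/21) + C2*exp(2*21^(3/4)*b/21) + C3*sin(2*21^(3/4)*b/21) + C4*cos(2*21^(3/4)*b/21)


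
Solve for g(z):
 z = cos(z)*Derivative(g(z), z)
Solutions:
 g(z) = C1 + Integral(z/cos(z), z)


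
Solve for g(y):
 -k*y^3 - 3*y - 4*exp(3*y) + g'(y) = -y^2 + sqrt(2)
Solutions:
 g(y) = C1 + k*y^4/4 - y^3/3 + 3*y^2/2 + sqrt(2)*y + 4*exp(3*y)/3


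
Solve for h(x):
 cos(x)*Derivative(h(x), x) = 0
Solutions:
 h(x) = C1


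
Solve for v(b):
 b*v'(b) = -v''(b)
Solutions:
 v(b) = C1 + C2*erf(sqrt(2)*b/2)


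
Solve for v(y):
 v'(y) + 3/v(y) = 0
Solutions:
 v(y) = -sqrt(C1 - 6*y)
 v(y) = sqrt(C1 - 6*y)


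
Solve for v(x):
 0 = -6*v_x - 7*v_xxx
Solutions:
 v(x) = C1 + C2*sin(sqrt(42)*x/7) + C3*cos(sqrt(42)*x/7)


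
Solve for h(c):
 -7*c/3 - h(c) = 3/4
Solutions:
 h(c) = -7*c/3 - 3/4


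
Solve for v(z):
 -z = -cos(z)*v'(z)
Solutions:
 v(z) = C1 + Integral(z/cos(z), z)


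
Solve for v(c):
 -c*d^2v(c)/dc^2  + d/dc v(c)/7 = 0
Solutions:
 v(c) = C1 + C2*c^(8/7)


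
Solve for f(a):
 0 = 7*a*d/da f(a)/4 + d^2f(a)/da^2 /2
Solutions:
 f(a) = C1 + C2*erf(sqrt(7)*a/2)


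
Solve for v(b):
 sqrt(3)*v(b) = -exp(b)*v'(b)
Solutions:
 v(b) = C1*exp(sqrt(3)*exp(-b))


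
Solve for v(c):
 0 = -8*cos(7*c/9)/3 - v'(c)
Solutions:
 v(c) = C1 - 24*sin(7*c/9)/7


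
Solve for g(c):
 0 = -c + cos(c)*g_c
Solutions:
 g(c) = C1 + Integral(c/cos(c), c)


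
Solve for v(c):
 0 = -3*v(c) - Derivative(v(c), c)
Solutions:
 v(c) = C1*exp(-3*c)


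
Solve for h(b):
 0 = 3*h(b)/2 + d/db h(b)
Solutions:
 h(b) = C1*exp(-3*b/2)


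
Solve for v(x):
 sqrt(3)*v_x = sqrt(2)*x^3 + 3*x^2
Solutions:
 v(x) = C1 + sqrt(6)*x^4/12 + sqrt(3)*x^3/3


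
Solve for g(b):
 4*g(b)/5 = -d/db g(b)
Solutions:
 g(b) = C1*exp(-4*b/5)


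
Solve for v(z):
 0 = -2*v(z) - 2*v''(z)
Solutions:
 v(z) = C1*sin(z) + C2*cos(z)


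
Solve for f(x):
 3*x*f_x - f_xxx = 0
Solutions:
 f(x) = C1 + Integral(C2*airyai(3^(1/3)*x) + C3*airybi(3^(1/3)*x), x)


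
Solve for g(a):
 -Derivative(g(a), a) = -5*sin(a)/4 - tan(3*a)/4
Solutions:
 g(a) = C1 - log(cos(3*a))/12 - 5*cos(a)/4


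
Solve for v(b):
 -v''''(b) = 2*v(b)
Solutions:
 v(b) = (C1*sin(2^(3/4)*b/2) + C2*cos(2^(3/4)*b/2))*exp(-2^(3/4)*b/2) + (C3*sin(2^(3/4)*b/2) + C4*cos(2^(3/4)*b/2))*exp(2^(3/4)*b/2)


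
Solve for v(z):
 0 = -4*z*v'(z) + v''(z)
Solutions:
 v(z) = C1 + C2*erfi(sqrt(2)*z)


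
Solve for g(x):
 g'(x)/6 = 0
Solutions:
 g(x) = C1


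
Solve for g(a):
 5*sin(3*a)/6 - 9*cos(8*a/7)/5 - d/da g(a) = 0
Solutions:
 g(a) = C1 - 63*sin(8*a/7)/40 - 5*cos(3*a)/18


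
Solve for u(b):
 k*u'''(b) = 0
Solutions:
 u(b) = C1 + C2*b + C3*b^2


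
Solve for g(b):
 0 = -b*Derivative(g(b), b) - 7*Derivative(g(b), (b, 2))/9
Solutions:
 g(b) = C1 + C2*erf(3*sqrt(14)*b/14)


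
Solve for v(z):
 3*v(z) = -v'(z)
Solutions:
 v(z) = C1*exp(-3*z)


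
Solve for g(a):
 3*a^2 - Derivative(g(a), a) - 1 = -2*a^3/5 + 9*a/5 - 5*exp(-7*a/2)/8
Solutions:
 g(a) = C1 + a^4/10 + a^3 - 9*a^2/10 - a - 5*exp(-7*a/2)/28


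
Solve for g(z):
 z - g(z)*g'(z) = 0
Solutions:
 g(z) = -sqrt(C1 + z^2)
 g(z) = sqrt(C1 + z^2)


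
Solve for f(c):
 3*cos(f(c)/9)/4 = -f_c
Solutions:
 3*c/4 - 9*log(sin(f(c)/9) - 1)/2 + 9*log(sin(f(c)/9) + 1)/2 = C1


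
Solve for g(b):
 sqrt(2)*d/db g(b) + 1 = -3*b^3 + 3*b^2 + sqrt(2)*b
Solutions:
 g(b) = C1 - 3*sqrt(2)*b^4/8 + sqrt(2)*b^3/2 + b^2/2 - sqrt(2)*b/2


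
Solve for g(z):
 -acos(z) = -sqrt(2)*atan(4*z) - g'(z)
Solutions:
 g(z) = C1 + z*acos(z) - sqrt(1 - z^2) - sqrt(2)*(z*atan(4*z) - log(16*z^2 + 1)/8)


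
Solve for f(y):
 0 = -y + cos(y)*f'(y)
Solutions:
 f(y) = C1 + Integral(y/cos(y), y)


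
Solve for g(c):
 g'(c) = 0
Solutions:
 g(c) = C1


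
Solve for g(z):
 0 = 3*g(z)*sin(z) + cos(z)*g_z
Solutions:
 g(z) = C1*cos(z)^3


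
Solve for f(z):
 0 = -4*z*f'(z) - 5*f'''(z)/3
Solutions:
 f(z) = C1 + Integral(C2*airyai(-12^(1/3)*5^(2/3)*z/5) + C3*airybi(-12^(1/3)*5^(2/3)*z/5), z)


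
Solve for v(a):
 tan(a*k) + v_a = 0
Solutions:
 v(a) = C1 - Piecewise((-log(cos(a*k))/k, Ne(k, 0)), (0, True))


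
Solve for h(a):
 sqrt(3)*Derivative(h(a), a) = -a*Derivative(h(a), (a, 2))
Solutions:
 h(a) = C1 + C2*a^(1 - sqrt(3))


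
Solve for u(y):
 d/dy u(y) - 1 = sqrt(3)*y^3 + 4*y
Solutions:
 u(y) = C1 + sqrt(3)*y^4/4 + 2*y^2 + y


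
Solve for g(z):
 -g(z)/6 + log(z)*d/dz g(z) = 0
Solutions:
 g(z) = C1*exp(li(z)/6)


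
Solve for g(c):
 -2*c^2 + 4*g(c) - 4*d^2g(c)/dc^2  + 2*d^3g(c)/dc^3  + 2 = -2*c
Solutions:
 g(c) = C1*exp(c*(4/(3*sqrt(33) + 19)^(1/3) + (3*sqrt(33) + 19)^(1/3) + 4)/6)*sin(sqrt(3)*c*(-(3*sqrt(33) + 19)^(1/3) + 4/(3*sqrt(33) + 19)^(1/3))/6) + C2*exp(c*(4/(3*sqrt(33) + 19)^(1/3) + (3*sqrt(33) + 19)^(1/3) + 4)/6)*cos(sqrt(3)*c*(-(3*sqrt(33) + 19)^(1/3) + 4/(3*sqrt(33) + 19)^(1/3))/6) + C3*exp(c*(-(3*sqrt(33) + 19)^(1/3) - 4/(3*sqrt(33) + 19)^(1/3) + 2)/3) + c^2/2 - c/2 + 1/2


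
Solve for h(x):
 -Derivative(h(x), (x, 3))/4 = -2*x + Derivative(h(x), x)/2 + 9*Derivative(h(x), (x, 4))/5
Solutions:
 h(x) = C1 + C2*exp(x*(-10 + 5*5^(2/3)/(108*sqrt(105126) + 35017)^(1/3) + 5^(1/3)*(108*sqrt(105126) + 35017)^(1/3))/216)*sin(sqrt(3)*5^(1/3)*x*(-(108*sqrt(105126) + 35017)^(1/3) + 5*5^(1/3)/(108*sqrt(105126) + 35017)^(1/3))/216) + C3*exp(x*(-10 + 5*5^(2/3)/(108*sqrt(105126) + 35017)^(1/3) + 5^(1/3)*(108*sqrt(105126) + 35017)^(1/3))/216)*cos(sqrt(3)*5^(1/3)*x*(-(108*sqrt(105126) + 35017)^(1/3) + 5*5^(1/3)/(108*sqrt(105126) + 35017)^(1/3))/216) + C4*exp(-x*(5*5^(2/3)/(108*sqrt(105126) + 35017)^(1/3) + 5 + 5^(1/3)*(108*sqrt(105126) + 35017)^(1/3))/108) + 2*x^2


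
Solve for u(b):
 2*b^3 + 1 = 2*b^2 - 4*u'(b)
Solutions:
 u(b) = C1 - b^4/8 + b^3/6 - b/4


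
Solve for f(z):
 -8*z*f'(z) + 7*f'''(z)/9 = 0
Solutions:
 f(z) = C1 + Integral(C2*airyai(2*21^(2/3)*z/7) + C3*airybi(2*21^(2/3)*z/7), z)


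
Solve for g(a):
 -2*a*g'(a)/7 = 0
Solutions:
 g(a) = C1


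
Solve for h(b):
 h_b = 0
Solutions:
 h(b) = C1


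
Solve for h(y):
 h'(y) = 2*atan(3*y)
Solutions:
 h(y) = C1 + 2*y*atan(3*y) - log(9*y^2 + 1)/3


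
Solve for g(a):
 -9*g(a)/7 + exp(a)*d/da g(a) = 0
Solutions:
 g(a) = C1*exp(-9*exp(-a)/7)


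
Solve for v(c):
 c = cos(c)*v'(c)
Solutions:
 v(c) = C1 + Integral(c/cos(c), c)


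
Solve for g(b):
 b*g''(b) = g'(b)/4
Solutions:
 g(b) = C1 + C2*b^(5/4)


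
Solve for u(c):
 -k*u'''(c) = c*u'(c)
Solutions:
 u(c) = C1 + Integral(C2*airyai(c*(-1/k)^(1/3)) + C3*airybi(c*(-1/k)^(1/3)), c)


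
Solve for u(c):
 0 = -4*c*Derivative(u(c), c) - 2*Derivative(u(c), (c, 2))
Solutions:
 u(c) = C1 + C2*erf(c)


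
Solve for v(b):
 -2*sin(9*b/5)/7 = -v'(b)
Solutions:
 v(b) = C1 - 10*cos(9*b/5)/63


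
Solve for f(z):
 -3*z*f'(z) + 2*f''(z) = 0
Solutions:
 f(z) = C1 + C2*erfi(sqrt(3)*z/2)


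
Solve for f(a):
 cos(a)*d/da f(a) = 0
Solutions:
 f(a) = C1


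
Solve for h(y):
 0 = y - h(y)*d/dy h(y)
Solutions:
 h(y) = -sqrt(C1 + y^2)
 h(y) = sqrt(C1 + y^2)


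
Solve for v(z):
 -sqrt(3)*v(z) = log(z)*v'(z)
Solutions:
 v(z) = C1*exp(-sqrt(3)*li(z))


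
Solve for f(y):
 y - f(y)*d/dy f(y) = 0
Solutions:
 f(y) = -sqrt(C1 + y^2)
 f(y) = sqrt(C1 + y^2)


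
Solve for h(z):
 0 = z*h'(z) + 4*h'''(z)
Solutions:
 h(z) = C1 + Integral(C2*airyai(-2^(1/3)*z/2) + C3*airybi(-2^(1/3)*z/2), z)


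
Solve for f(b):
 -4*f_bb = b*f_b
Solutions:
 f(b) = C1 + C2*erf(sqrt(2)*b/4)


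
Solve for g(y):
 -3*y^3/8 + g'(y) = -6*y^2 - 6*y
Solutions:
 g(y) = C1 + 3*y^4/32 - 2*y^3 - 3*y^2


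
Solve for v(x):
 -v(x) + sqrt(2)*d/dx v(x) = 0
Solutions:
 v(x) = C1*exp(sqrt(2)*x/2)


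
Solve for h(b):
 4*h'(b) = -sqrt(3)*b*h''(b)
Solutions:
 h(b) = C1 + C2*b^(1 - 4*sqrt(3)/3)


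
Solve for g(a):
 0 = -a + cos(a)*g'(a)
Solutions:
 g(a) = C1 + Integral(a/cos(a), a)


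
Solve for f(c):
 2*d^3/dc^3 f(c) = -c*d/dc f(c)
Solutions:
 f(c) = C1 + Integral(C2*airyai(-2^(2/3)*c/2) + C3*airybi(-2^(2/3)*c/2), c)


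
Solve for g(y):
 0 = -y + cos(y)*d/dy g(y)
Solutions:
 g(y) = C1 + Integral(y/cos(y), y)


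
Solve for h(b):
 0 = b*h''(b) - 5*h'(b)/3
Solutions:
 h(b) = C1 + C2*b^(8/3)


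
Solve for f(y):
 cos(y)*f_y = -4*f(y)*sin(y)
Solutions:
 f(y) = C1*cos(y)^4


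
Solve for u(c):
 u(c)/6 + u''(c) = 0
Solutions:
 u(c) = C1*sin(sqrt(6)*c/6) + C2*cos(sqrt(6)*c/6)


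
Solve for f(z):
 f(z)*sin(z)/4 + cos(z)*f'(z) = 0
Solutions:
 f(z) = C1*cos(z)^(1/4)


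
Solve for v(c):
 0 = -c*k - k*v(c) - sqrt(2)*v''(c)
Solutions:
 v(c) = C1*exp(-2^(3/4)*c*sqrt(-k)/2) + C2*exp(2^(3/4)*c*sqrt(-k)/2) - c


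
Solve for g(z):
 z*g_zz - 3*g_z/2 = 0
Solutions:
 g(z) = C1 + C2*z^(5/2)


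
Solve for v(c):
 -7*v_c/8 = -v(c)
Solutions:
 v(c) = C1*exp(8*c/7)


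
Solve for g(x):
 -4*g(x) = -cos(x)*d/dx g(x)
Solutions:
 g(x) = C1*(sin(x)^2 + 2*sin(x) + 1)/(sin(x)^2 - 2*sin(x) + 1)


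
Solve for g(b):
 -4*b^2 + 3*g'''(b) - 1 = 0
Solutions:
 g(b) = C1 + C2*b + C3*b^2 + b^5/45 + b^3/18


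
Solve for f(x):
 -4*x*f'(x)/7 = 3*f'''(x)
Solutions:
 f(x) = C1 + Integral(C2*airyai(-42^(2/3)*x/21) + C3*airybi(-42^(2/3)*x/21), x)


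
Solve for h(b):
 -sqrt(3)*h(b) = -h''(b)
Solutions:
 h(b) = C1*exp(-3^(1/4)*b) + C2*exp(3^(1/4)*b)


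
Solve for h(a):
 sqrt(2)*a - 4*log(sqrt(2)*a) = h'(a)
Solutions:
 h(a) = C1 + sqrt(2)*a^2/2 - 4*a*log(a) - a*log(4) + 4*a


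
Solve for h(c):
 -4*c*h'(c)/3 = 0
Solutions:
 h(c) = C1


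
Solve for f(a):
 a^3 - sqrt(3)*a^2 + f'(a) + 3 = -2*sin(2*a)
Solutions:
 f(a) = C1 - a^4/4 + sqrt(3)*a^3/3 - 3*a + cos(2*a)


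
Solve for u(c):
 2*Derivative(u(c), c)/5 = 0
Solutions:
 u(c) = C1


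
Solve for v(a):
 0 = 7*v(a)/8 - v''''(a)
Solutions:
 v(a) = C1*exp(-14^(1/4)*a/2) + C2*exp(14^(1/4)*a/2) + C3*sin(14^(1/4)*a/2) + C4*cos(14^(1/4)*a/2)


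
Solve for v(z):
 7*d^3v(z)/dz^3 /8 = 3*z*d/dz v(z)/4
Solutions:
 v(z) = C1 + Integral(C2*airyai(6^(1/3)*7^(2/3)*z/7) + C3*airybi(6^(1/3)*7^(2/3)*z/7), z)


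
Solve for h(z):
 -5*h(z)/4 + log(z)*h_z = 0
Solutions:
 h(z) = C1*exp(5*li(z)/4)


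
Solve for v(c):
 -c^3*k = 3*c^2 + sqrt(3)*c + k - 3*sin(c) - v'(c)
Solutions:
 v(c) = C1 + c^4*k/4 + c^3 + sqrt(3)*c^2/2 + c*k + 3*cos(c)


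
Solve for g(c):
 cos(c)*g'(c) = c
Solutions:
 g(c) = C1 + Integral(c/cos(c), c)


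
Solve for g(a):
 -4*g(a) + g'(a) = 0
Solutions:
 g(a) = C1*exp(4*a)


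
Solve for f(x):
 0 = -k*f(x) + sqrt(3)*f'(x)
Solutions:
 f(x) = C1*exp(sqrt(3)*k*x/3)


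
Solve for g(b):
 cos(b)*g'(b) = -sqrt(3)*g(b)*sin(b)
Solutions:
 g(b) = C1*cos(b)^(sqrt(3))


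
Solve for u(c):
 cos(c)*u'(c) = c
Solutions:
 u(c) = C1 + Integral(c/cos(c), c)


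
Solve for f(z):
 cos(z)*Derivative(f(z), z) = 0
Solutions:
 f(z) = C1


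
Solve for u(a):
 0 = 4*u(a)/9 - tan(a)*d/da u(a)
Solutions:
 u(a) = C1*sin(a)^(4/9)


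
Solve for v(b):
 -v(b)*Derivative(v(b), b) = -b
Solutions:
 v(b) = -sqrt(C1 + b^2)
 v(b) = sqrt(C1 + b^2)


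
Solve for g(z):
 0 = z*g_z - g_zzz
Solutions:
 g(z) = C1 + Integral(C2*airyai(z) + C3*airybi(z), z)


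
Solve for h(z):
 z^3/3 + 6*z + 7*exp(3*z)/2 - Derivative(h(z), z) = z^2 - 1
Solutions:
 h(z) = C1 + z^4/12 - z^3/3 + 3*z^2 + z + 7*exp(3*z)/6


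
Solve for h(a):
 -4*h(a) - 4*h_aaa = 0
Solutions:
 h(a) = C3*exp(-a) + (C1*sin(sqrt(3)*a/2) + C2*cos(sqrt(3)*a/2))*exp(a/2)


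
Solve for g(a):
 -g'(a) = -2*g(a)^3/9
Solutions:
 g(a) = -3*sqrt(2)*sqrt(-1/(C1 + 2*a))/2
 g(a) = 3*sqrt(2)*sqrt(-1/(C1 + 2*a))/2


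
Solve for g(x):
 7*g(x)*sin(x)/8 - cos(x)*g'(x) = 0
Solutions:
 g(x) = C1/cos(x)^(7/8)


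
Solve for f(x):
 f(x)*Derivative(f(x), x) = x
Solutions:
 f(x) = -sqrt(C1 + x^2)
 f(x) = sqrt(C1 + x^2)


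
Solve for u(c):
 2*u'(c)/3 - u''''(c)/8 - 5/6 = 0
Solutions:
 u(c) = C1 + C4*exp(2*2^(1/3)*3^(2/3)*c/3) + 5*c/4 + (C2*sin(2^(1/3)*3^(1/6)*c) + C3*cos(2^(1/3)*3^(1/6)*c))*exp(-2^(1/3)*3^(2/3)*c/3)


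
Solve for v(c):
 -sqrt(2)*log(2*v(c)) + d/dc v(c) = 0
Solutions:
 -sqrt(2)*Integral(1/(log(_y) + log(2)), (_y, v(c)))/2 = C1 - c


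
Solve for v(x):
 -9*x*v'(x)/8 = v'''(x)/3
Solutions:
 v(x) = C1 + Integral(C2*airyai(-3*x/2) + C3*airybi(-3*x/2), x)


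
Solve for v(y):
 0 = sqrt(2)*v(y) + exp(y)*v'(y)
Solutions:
 v(y) = C1*exp(sqrt(2)*exp(-y))


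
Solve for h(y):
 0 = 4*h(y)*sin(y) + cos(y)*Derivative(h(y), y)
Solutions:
 h(y) = C1*cos(y)^4


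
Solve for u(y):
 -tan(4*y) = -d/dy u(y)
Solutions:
 u(y) = C1 - log(cos(4*y))/4


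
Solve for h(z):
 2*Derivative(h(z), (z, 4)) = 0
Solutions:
 h(z) = C1 + C2*z + C3*z^2 + C4*z^3


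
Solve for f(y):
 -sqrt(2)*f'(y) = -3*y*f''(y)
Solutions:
 f(y) = C1 + C2*y^(sqrt(2)/3 + 1)


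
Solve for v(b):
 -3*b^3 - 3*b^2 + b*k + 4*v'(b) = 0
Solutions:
 v(b) = C1 + 3*b^4/16 + b^3/4 - b^2*k/8
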